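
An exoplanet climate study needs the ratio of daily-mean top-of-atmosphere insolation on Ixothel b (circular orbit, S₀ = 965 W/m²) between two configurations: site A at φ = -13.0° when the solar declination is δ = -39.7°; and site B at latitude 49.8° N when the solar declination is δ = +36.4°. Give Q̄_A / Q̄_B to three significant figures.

Q̄_A / Q̄_B ≈ 0.684

— Configuration A (φ=-13.0°):
cos H₀ = −tan(-13.0°) tan(-39.700°) = -0.1917, H₀ = 1.7637 rad.
Bracket: H₀ sin φ sin δ + cos φ cos δ sin H₀ = 1.7637×-0.22495×-0.63877 + 0.97437×0.76940×0.98146 = 0.253428 + 0.735781 = 0.989209.
Q̄ = (S₀/π) × [bracket] = (965/π) × 0.989209 = 303.85 W/m².
— Configuration B (φ=+49.8°):
cos H₀ = −tan(+49.8°) tan(+36.400°) = -0.8724, H₀ = 2.6310 rad.
Bracket: H₀ sin φ sin δ + cos φ cos δ sin H₀ = 2.6310×0.76380×0.59342 + 0.64546×0.80489×0.48873 = 1.192512 + 0.253907 = 1.446419.
Q̄ = (S₀/π) × [bracket] = (965/π) × 1.446419 = 444.30 W/m².
Ratio Q̄_A / Q̄_B = 303.85 / 444.30 = 0.6839.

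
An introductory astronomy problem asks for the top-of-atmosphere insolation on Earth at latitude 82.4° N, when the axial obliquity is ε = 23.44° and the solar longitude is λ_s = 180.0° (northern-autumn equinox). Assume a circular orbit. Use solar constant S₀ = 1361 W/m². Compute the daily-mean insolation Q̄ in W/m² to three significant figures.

Solar declination: sin δ = sin ε · sin λ_s = sin 23.44° × sin 180.0° = 0.00000, so δ = +0.000°.
cos H₀ = −tan(+82.4°) tan(+0.000°) = -0.0000, H₀ = 1.5708 rad.
Bracket: H₀ sin φ sin δ + cos φ cos δ sin H₀ = 1.5708×0.99122×0.00000 + 0.13226×1.00000×1.00000 = 0.000000 + 0.132260 = 0.132260.
Q̄ = (S₀/π) × [bracket] = (1361/π) × 0.132260 = 57.30 W/m².

Q̄ ≈ 57.3 W/m²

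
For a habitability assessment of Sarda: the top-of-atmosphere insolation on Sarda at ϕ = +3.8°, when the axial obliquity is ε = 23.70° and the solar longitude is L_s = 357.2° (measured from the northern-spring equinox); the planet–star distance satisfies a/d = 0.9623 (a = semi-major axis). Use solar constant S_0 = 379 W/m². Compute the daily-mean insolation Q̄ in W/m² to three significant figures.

Q̄ ≈ 111 W/m²

Solar declination: sin δ = sin ε · sin L_s = sin 23.70° × sin 357.2° = -0.01964, so δ = -1.125°.
cos h₀ = −tan(+3.8°) tan(-1.125°) = 0.0013, h₀ = 1.5695 rad.
Bracket: h₀ sin ϕ sin δ + cos ϕ cos δ sin h₀ = 1.5695×0.06627×-0.01964 + 0.99780×0.99981×1.00000 = -0.002043 + 0.997610 = 0.995567.
Inverse-square distance factor (a/d)² = 0.9623² = 0.926021.
Q̄ = (S_0/π) × 0.926021 × [bracket] = (379/π) × 0.926021 × 0.995567 = 111.2 W/m².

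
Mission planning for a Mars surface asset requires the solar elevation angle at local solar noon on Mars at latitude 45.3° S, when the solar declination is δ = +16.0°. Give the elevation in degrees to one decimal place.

At local noon the hour angle is zero, so the zenith angle equals |ϕ − δ| = |-45.3° − (+16.000°)| = 61.300°.
Elevation = 90° − 61.300° = 28.7°.

28.7°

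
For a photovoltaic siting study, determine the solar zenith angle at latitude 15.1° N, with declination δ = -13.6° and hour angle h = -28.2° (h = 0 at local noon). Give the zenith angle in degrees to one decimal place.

θ_z = 40.0°

cos θ_z = sin ϕ sin δ + cos ϕ cos δ cos h = -0.061256 + 0.827017 = 0.765761.
θ_z = arccos(0.765761) = 40.0°.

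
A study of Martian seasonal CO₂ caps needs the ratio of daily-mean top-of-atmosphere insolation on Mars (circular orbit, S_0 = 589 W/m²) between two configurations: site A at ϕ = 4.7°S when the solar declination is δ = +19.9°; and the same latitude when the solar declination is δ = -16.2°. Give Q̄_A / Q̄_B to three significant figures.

— Configuration A (ϕ=-4.7°):
cos h₀ = −tan(-4.7°) tan(+19.900°) = 0.0298, h₀ = 1.5410 rad.
Bracket: h₀ sin ϕ sin δ + cos ϕ cos δ sin h₀ = 1.5410×-0.08194×0.34038 + 0.99664×0.94029×0.99956 = -0.042980 + 0.936718 = 0.893738.
Q̄ = (S_0/π) × [bracket] = (589/π) × 0.893738 = 167.56 W/m².
— Configuration B (ϕ=-4.7°):
cos h₀ = −tan(-4.7°) tan(-16.200°) = -0.0239, h₀ = 1.5947 rad.
Bracket: h₀ sin ϕ sin δ + cos ϕ cos δ sin h₀ = 1.5947×-0.08194×-0.27899 + 0.99664×0.96029×0.99971 = 0.036456 + 0.956786 = 0.993242.
Q̄ = (S_0/π) × [bracket] = (589/π) × 0.993242 = 186.22 W/m².
Ratio Q̄_A / Q̄_B = 167.56 / 186.22 = 0.8998.

Q̄_A / Q̄_B ≈ 0.900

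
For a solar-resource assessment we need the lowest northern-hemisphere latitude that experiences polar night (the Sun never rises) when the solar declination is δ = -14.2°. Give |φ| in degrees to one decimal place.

Polar night requires cos H₀ = −tan φ tan δ ≥ 1, i.e. tan φ tan δ ≤ −1.
The boundary is |tan φ| · |tan δ| = 1, so |φ| = 90° − |δ| = 90° − 14.2° = 75.8° in the northern hemisphere.

|φ| = 75.8°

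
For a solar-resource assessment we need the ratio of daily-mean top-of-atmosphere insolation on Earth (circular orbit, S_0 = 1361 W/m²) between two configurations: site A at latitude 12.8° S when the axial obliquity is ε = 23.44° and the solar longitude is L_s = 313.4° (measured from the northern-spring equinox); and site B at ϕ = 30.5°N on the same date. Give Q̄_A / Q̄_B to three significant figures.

Q̄_A / Q̄_B ≈ 1.71

— Configuration A (ϕ=-12.8°):
Solar declination: sin δ = sin ε · sin L_s = sin 23.44° × sin 313.4° = -0.28902, so δ = -16.799°.
cos h₀ = −tan(-12.8°) tan(-16.799°) = -0.0686, h₀ = 1.6394 rad.
Bracket: h₀ sin ϕ sin δ + cos ϕ cos δ sin h₀ = 1.6394×-0.22155×-0.28902 + 0.97515×0.95732×0.99764 = 0.104975 + 0.931327 = 1.036302.
Q̄ = (S_0/π) × [bracket] = (1361/π) × 1.036302 = 448.95 W/m².
— Configuration B (ϕ=+30.5°):
cos h₀ = −tan(+30.5°) tan(-16.799°) = 0.1778, h₀ = 1.3920 rad.
Bracket: h₀ sin ϕ sin δ + cos ϕ cos δ sin h₀ = 1.3920×0.50754×-0.28902 + 0.86163×0.95732×0.98406 = -0.204191 + 0.811707 = 0.607516.
Q̄ = (S_0/π) × [bracket] = (1361/π) × 0.607516 = 263.19 W/m².
Ratio Q̄_A / Q̄_B = 448.95 / 263.19 = 1.706.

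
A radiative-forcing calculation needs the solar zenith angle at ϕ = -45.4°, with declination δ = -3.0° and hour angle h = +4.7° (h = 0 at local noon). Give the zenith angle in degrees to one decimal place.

cos θ_z = sin ϕ sin δ + cos ϕ cos δ cos h = 0.037265 + 0.698833 = 0.736098.
θ_z = arccos(0.736098) = 42.6°.

θ_z = 42.6°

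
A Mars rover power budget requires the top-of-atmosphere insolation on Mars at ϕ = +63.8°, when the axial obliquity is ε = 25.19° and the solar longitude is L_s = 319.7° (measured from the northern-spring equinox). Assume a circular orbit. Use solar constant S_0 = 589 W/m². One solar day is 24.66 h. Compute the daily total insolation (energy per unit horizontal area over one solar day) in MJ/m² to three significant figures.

Solar declination: sin δ = sin ε · sin L_s = sin 25.19° × sin 319.7° = -0.27529, so δ = -15.979°.
cos h₀ = −tan(+63.8°) tan(-15.979°) = 0.5819, h₀ = 0.9497 rad.
Bracket: h₀ sin ϕ sin δ + cos ϕ cos δ sin h₀ = 0.9497×0.89726×-0.27529 + 0.44151×0.96136×0.81323 = -0.234582 + 0.345176 = 0.110594.
Q̄ = (S_0/π) × [bracket] = (589/π) × 0.110594 = 20.735 W/m².
Daily total = Q̄ × 24.66 h × 3600 s/h = 20.735 × 24.66 × 3600 / 10⁶ = 1.841 MJ/m².

1.84 MJ/m²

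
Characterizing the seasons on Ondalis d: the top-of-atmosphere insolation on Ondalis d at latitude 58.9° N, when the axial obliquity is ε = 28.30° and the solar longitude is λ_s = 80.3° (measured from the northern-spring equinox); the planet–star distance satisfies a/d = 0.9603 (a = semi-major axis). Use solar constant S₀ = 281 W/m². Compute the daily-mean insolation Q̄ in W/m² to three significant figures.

Q̄ ≈ 105 W/m²

Solar declination: sin δ = sin ε · sin λ_s = sin 28.30° × sin 80.3° = 0.46731, so δ = +27.860°.
cos H₀ = −tan(+58.9°) tan(+27.860°) = -0.8762, H₀ = 2.6388 rad.
Bracket: H₀ sin φ sin δ + cos φ cos δ sin H₀ = 2.6388×0.85627×0.46731 + 0.51653×0.88409×0.48189 = 1.055899 + 0.220059 = 1.275958.
Inverse-square distance factor (a/d)² = 0.9603² = 0.922176.
Q̄ = (S₀/π) × 0.922176 × [bracket] = (281/π) × 0.922176 × 1.275958 = 105.2 W/m².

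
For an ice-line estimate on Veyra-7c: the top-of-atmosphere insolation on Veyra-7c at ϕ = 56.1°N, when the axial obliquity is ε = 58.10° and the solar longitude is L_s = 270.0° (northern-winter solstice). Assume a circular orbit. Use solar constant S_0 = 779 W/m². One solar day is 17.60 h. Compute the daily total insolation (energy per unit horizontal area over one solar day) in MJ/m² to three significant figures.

0.00 MJ/m²

Solar declination: sin δ = sin ε · sin L_s = sin 58.10° × sin 270.0° = -0.84897, so δ = -58.100°.
cos h₀ = −tan(+56.1°) tan(-58.100°) = 2.3908 ≥ 1 ⇒ polar night, h₀ = 0 and Q̄ = 0.
Daily total = Q̄ × 17.60 h × 3600 s/h = 0.00 MJ/m².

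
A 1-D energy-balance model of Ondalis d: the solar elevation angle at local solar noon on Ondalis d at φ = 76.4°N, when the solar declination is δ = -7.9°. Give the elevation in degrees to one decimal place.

5.7°

At local noon the hour angle is zero, so the zenith angle equals |φ − δ| = |+76.4° − (-7.900°)| = 84.300°.
Elevation = 90° − 84.300° = 5.7°.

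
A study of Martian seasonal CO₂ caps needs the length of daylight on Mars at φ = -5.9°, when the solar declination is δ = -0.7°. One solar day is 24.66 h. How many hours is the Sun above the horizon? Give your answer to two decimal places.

cos H₀ = −tan φ · tan δ = −tan(-5.9°) × tan(-0.700°) = -0.0013, so H₀ = 1.5721 rad = 90.07°.
Daylight = 2H₀/(2π) × 24.66 h = (1.5721/π) × 24.66 = 12.34 h.

12.34 h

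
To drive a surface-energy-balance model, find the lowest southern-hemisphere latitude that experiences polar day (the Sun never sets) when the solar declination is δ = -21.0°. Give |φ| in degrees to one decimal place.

Polar day requires cos H₀ = −tan φ tan δ ≤ −1, i.e. tan φ tan δ ≥ 1.
The boundary is |tan φ| · |tan δ| = 1, so |φ| = 90° − |δ| = 90° − 21.0° = 69.0° in the southern hemisphere.

|φ| = 69.0°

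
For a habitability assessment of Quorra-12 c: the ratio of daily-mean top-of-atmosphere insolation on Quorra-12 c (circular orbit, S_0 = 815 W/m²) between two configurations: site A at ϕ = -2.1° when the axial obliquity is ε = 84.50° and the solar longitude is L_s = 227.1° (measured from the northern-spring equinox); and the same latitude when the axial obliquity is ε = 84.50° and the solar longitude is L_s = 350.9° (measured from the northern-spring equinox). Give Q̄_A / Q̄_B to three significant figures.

— Configuration A (ϕ=-2.1°):
Solar declination: sin δ = sin ε · sin L_s = sin 84.50° × sin 227.1° = -0.72917, so δ = -46.817°.
cos h₀ = −tan(-2.1°) tan(-46.817°) = -0.0391, h₀ = 1.6099 rad.
Bracket: h₀ sin ϕ sin δ + cos ϕ cos δ sin h₀ = 1.6099×-0.03664×-0.72917 + 0.99933×0.68433×0.99924 = 0.043011 + 0.683352 = 0.726363.
Q̄ = (S_0/π) × [bracket] = (815/π) × 0.726363 = 188.43 W/m².
— Configuration B (ϕ=-2.1°):
Solar declination: sin δ = sin ε · sin L_s = sin 84.50° × sin 350.9° = -0.15743, so δ = -9.058°.
cos h₀ = −tan(-2.1°) tan(-9.058°) = -0.0058, h₀ = 1.5766 rad.
Bracket: h₀ sin ϕ sin δ + cos ϕ cos δ sin h₀ = 1.5766×-0.03664×-0.15743 + 0.99933×0.98753×0.99998 = 0.009094 + 0.986849 = 0.995943.
Q̄ = (S_0/π) × [bracket] = (815/π) × 0.995943 = 258.37 W/m².
Ratio Q̄_A / Q̄_B = 188.43 / 258.37 = 0.7293.

Q̄_A / Q̄_B ≈ 0.729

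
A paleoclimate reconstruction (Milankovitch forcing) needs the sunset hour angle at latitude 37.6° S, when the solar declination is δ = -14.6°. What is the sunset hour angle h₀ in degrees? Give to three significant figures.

cos h₀ = −tan ϕ · tan δ = −tan(-37.6°) × tan(-14.600°) = -0.2006, so h₀ = 1.7728 rad = 101.57°.

h₀ = 102°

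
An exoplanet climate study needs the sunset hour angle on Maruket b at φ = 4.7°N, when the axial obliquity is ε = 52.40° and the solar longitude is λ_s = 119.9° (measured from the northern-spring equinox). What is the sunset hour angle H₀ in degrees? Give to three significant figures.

H₀ = 94.5°

Solar declination: sin δ = sin ε · sin λ_s = sin 52.40° × sin 119.9° = 0.68683, so δ = +43.380°.
cos H₀ = −tan φ · tan δ = −tan(+4.7°) × tan(+43.380°) = -0.0777, so H₀ = 1.6486 rad = 94.46°.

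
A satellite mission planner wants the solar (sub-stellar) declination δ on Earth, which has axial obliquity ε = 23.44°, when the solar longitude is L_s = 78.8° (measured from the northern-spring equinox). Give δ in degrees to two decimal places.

sin δ = sin ε · sin L_s = sin 23.44° × sin 78.8° = 0.390213.
δ = arcsin(0.390213) = +22.97°.

δ = +22.97°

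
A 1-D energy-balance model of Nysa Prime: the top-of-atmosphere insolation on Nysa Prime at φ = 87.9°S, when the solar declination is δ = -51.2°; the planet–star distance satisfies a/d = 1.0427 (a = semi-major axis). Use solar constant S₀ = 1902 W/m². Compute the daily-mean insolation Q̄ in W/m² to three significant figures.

Q̄ ≈ 1.61e+03 W/m²

cos H₀ = −tan(-87.9°) tan(-51.200°) = -33.9189 ≤ −1 ⇒ polar day, H₀ = π.
Bracket: H₀ sin φ sin δ + cos φ cos δ sin H₀ = 3.1416×-0.99933×-0.77934 + 0.03664×0.62660×0.00000 = 2.446734 + 0.000000 = 2.446734.
Inverse-square distance factor (a/d)² = 1.0427² = 1.087223.
Q̄ = (S₀/π) × 1.087223 × [bracket] = (1902/π) × 1.087223 × 2.446734 = 1611 W/m².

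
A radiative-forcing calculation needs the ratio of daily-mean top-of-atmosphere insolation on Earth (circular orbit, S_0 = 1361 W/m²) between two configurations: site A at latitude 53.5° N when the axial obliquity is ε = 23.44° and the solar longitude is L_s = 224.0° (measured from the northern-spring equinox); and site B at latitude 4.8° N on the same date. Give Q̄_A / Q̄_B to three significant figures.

Q̄_A / Q̄_B ≈ 0.289

— Configuration A (ϕ=+53.5°):
Solar declination: sin δ = sin ε · sin L_s = sin 23.44° × sin 224.0° = -0.27633, so δ = -16.041°.
cos h₀ = −tan(+53.5°) tan(-16.041°) = 0.3886, h₀ = 1.1717 rad.
Bracket: h₀ sin ϕ sin δ + cos ϕ cos δ sin h₀ = 1.1717×0.80386×-0.27633 + 0.59482×0.96106×0.92142 = -0.260270 + 0.526737 = 0.266467.
Q̄ = (S_0/π) × [bracket] = (1361/π) × 0.266467 = 115.44 W/m².
— Configuration B (ϕ=+4.8°):
cos h₀ = −tan(+4.8°) tan(-16.041°) = 0.0241, h₀ = 1.5467 rad.
Bracket: h₀ sin ϕ sin δ + cos ϕ cos δ sin h₀ = 1.5467×0.08368×-0.27633 + 0.99649×0.96106×0.99971 = -0.035765 + 0.957409 = 0.921644.
Q̄ = (S_0/π) × [bracket] = (1361/π) × 0.921644 = 399.27 W/m².
Ratio Q̄_A / Q̄_B = 115.44 / 399.27 = 0.2891.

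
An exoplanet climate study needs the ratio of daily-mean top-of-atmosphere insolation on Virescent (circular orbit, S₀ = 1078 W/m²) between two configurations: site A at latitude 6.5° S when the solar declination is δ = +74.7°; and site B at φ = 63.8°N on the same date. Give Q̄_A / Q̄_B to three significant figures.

Q̄_A / Q̄_B ≈ 0.0418

— Configuration A (φ=-6.5°):
cos H₀ = −tan(-6.5°) tan(+74.700°) = 0.4165, H₀ = 1.1412 rad.
Bracket: H₀ sin φ sin δ + cos φ cos δ sin H₀ = 1.1412×-0.11320×0.96456 + 0.99357×0.26387×0.90915 = -0.124606 + 0.238355 = 0.113749.
Q̄ = (S₀/π) × [bracket] = (1078/π) × 0.113749 = 39.032 W/m².
— Configuration B (φ=+63.8°):
cos H₀ = −tan(+63.8°) tan(+74.700°) = -7.4287 ≤ −1 ⇒ polar day, H₀ = π.
Bracket: H₀ sin φ sin δ + cos φ cos δ sin H₀ = 3.1416×0.89726×0.96456 + 0.44151×0.26387×0.00000 = 2.718933 + 0.000000 = 2.718933.
Q̄ = (S₀/π) × [bracket] = (1078/π) × 2.718933 = 932.97 W/m².
Ratio Q̄_A / Q̄_B = 39.032 / 932.97 = 0.04184.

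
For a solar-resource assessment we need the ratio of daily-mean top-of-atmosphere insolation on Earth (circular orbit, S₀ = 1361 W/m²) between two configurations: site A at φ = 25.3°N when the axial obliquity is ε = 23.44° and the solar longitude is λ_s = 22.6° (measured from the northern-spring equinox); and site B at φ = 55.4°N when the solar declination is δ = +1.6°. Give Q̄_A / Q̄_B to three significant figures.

Q̄_A / Q̄_B ≈ 1.65

— Configuration A (φ=+25.3°):
Solar declination: sin δ = sin ε · sin λ_s = sin 23.44° × sin 22.6° = 0.15287, so δ = +8.793°.
cos H₀ = −tan(+25.3°) tan(+8.793°) = -0.0731, H₀ = 1.6440 rad.
Bracket: H₀ sin φ sin δ + cos φ cos δ sin H₀ = 1.6440×0.42736×0.15287 + 0.90408×0.98825×0.99732 = 0.107403 + 0.891063 = 0.998466.
Q̄ = (S₀/π) × [bracket] = (1361/π) × 0.998466 = 432.56 W/m².
— Configuration B (φ=+55.4°):
cos H₀ = −tan(+55.4°) tan(+1.600°) = -0.0405, H₀ = 1.6113 rad.
Bracket: H₀ sin φ sin δ + cos φ cos δ sin H₀ = 1.6113×0.82314×0.02792 + 0.56784×0.99961×0.99918 = 0.037031 + 0.567153 = 0.604184.
Q̄ = (S₀/π) × [bracket] = (1361/π) × 0.604184 = 261.74 W/m².
Ratio Q̄_A / Q̄_B = 432.56 / 261.74 = 1.653.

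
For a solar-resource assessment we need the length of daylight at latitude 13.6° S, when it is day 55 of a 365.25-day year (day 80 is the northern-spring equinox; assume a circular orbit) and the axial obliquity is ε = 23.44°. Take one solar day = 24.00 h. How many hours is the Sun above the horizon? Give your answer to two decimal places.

Solar longitude: λ_s = 360° × (55 − 80)/365.25 = -24.641°, i.e. -24.641° + 360° = 335.359°.
sin δ = sin 23.44° × sin 335.359° = -0.16585, so δ = -9.547°.
cos H₀ = −tan φ · tan δ = −tan(-13.6°) × tan(-9.547°) = -0.0407, so H₀ = 1.6115 rad = 92.33°.
Daylight = 2H₀/(2π) × 24.00 h = (1.6115/π) × 24.00 = 12.31 h.

12.31 h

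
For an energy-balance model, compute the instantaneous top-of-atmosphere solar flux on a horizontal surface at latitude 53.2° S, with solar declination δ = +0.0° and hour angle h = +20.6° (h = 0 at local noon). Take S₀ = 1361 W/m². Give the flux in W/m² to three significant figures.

763 W/m²

cos θ_z = sin φ sin δ + cos φ cos δ cos h = -0.000000 + 0.560722 = 0.560722.
Flux = S₀ · cos θ_z = 1361 × 0.560722 = 763.1 W/m².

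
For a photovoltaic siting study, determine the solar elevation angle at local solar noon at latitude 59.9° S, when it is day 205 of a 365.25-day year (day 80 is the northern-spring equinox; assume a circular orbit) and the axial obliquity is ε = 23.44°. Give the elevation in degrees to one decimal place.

Solar longitude: λ_s = 360° × (205 − 80)/365.25 = 123.203°.
sin δ = sin 23.44° × sin 123.203° = 0.33284, so δ = +19.441°.
At local noon the hour angle is zero, so the zenith angle equals |φ − δ| = |-59.9° − (+19.441°)| = 79.341°.
Elevation = 90° − 79.341° = 10.7°.

10.7°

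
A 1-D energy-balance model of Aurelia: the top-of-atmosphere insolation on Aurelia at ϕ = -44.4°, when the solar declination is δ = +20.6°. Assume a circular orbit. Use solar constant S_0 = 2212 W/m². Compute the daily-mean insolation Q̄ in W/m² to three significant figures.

cos h₀ = −tan(-44.4°) tan(+20.600°) = 0.3681, h₀ = 1.1938 rad.
Bracket: h₀ sin ϕ sin δ + cos ϕ cos δ sin h₀ = 1.1938×-0.69966×0.35184 + 0.71447×0.93606×0.92979 = -0.293876 + 0.621831 = 0.327955.
Q̄ = (S_0/π) × [bracket] = (2212/π) × 0.327955 = 230.9 W/m².

Q̄ ≈ 231 W/m²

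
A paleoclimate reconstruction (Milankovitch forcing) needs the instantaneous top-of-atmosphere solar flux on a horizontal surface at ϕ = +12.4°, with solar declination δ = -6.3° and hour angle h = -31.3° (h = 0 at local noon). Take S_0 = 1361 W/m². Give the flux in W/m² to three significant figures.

1.10e+03 W/m²

cos θ_z = sin ϕ sin δ + cos ϕ cos δ cos h = -0.023564 + 0.829487 = 0.805923.
Flux = S_0 · cos θ_z = 1361 × 0.805923 = 1097 W/m².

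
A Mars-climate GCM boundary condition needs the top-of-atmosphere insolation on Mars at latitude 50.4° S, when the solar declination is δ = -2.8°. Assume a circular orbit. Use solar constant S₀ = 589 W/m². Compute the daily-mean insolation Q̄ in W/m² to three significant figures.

Q̄ ≈ 131 W/m²

cos H₀ = −tan(-50.4°) tan(-2.800°) = -0.0591, H₀ = 1.6300 rad.
Bracket: H₀ sin φ sin δ + cos φ cos δ sin H₀ = 1.6300×-0.77051×-0.04885 + 0.63742×0.99881×0.99825 = 0.061352 + 0.635547 = 0.696899.
Q̄ = (S₀/π) × [bracket] = (589/π) × 0.696899 = 130.7 W/m².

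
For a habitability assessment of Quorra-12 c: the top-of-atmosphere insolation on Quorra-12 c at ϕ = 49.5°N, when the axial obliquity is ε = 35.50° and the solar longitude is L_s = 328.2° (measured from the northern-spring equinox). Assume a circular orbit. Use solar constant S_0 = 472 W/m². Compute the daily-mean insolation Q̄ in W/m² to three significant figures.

Solar declination: sin δ = sin ε · sin L_s = sin 35.50° × sin 328.2° = -0.30600, so δ = -17.819°.
cos h₀ = −tan(+49.5°) tan(-17.819°) = 0.3763, h₀ = 1.1850 rad.
Bracket: h₀ sin ϕ sin δ + cos ϕ cos δ sin h₀ = 1.1850×0.76041×-0.30600 + 0.64945×0.95203×0.92648 = -0.275732 + 0.572839 = 0.297107.
Q̄ = (S_0/π) × [bracket] = (472/π) × 0.297107 = 44.64 W/m².

Q̄ ≈ 44.6 W/m²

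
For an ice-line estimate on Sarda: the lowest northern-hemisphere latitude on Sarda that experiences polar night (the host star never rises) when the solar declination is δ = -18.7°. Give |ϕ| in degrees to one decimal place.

Polar night requires cos h₀ = −tan ϕ tan δ ≥ 1, i.e. tan ϕ tan δ ≤ −1.
The boundary is |tan ϕ| · |tan δ| = 1, so |ϕ| = 90° − |δ| = 90° − 18.7° = 71.3° in the northern hemisphere.

|ϕ| = 71.3°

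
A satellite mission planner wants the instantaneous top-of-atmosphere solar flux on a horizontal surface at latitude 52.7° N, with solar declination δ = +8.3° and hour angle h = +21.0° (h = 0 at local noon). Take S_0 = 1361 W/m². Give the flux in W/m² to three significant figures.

918 W/m²

cos θ_z = sin ϕ sin δ + cos ϕ cos δ cos h = 0.114832 + 0.559813 = 0.674645.
Flux = S_0 · cos θ_z = 1361 × 0.674645 = 918.2 W/m².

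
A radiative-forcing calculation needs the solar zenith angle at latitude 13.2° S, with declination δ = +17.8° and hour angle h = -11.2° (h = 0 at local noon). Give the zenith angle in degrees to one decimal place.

cos θ_z = sin φ sin δ + cos φ cos δ cos h = -0.069806 + 0.909319 = 0.839513.
θ_z = arccos(0.839513) = 32.9°.

θ_z = 32.9°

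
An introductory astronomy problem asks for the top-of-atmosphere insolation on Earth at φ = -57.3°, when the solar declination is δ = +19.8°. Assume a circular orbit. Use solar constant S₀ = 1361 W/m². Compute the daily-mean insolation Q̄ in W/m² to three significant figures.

Q̄ ≈ 61.9 W/m²

cos H₀ = −tan(-57.3°) tan(+19.800°) = 0.5608, H₀ = 0.9755 rad.
Bracket: H₀ sin φ sin δ + cos φ cos δ sin H₀ = 0.9755×-0.84151×0.33874 + 0.54024×0.94088×0.82796 = -0.278069 + 0.420853 = 0.142784.
Q̄ = (S₀/π) × [bracket] = (1361/π) × 0.142784 = 61.86 W/m².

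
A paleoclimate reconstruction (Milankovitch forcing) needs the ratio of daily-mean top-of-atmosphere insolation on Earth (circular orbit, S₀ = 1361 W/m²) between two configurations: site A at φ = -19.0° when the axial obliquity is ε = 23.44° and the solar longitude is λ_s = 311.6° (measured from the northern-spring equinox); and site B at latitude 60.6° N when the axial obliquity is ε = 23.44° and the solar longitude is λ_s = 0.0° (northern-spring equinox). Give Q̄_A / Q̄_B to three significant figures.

— Configuration A (φ=-19.0°):
Solar declination: sin δ = sin ε · sin λ_s = sin 23.44° × sin 311.6° = -0.29747, so δ = -17.305°.
cos H₀ = −tan(-19.0°) tan(-17.305°) = -0.1073, H₀ = 1.6783 rad.
Bracket: H₀ sin φ sin δ + cos φ cos δ sin H₀ = 1.6783×-0.32557×-0.29747 + 0.94552×0.95473×0.99423 = 0.162539 + 0.897508 = 1.060047.
Q̄ = (S₀/π) × [bracket] = (1361/π) × 1.060047 = 459.23 W/m².
— Configuration B (φ=+60.6°):
Solar declination: sin δ = sin ε · sin λ_s = sin 23.44° × sin 0.0° = 0.00000, so δ = +0.000°.
cos H₀ = −tan(+60.6°) tan(+0.000°) = -0.0000, H₀ = 1.5708 rad.
Bracket: H₀ sin φ sin δ + cos φ cos δ sin H₀ = 1.5708×0.87121×0.00000 + 0.49090×1.00000×1.00000 = 0.000000 + 0.490900 = 0.490900.
Q̄ = (S₀/π) × [bracket] = (1361/π) × 0.490900 = 212.67 W/m².
Ratio Q̄_A / Q̄_B = 459.23 / 212.67 = 2.159.

Q̄_A / Q̄_B ≈ 2.16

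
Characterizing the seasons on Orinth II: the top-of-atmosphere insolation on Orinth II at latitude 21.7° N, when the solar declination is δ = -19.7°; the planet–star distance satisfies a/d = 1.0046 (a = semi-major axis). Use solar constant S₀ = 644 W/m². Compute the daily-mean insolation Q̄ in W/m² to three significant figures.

cos H₀ = −tan(+21.7°) tan(-19.700°) = 0.1425, H₀ = 1.4278 rad.
Bracket: H₀ sin φ sin δ + cos φ cos δ sin H₀ = 1.4278×0.36975×-0.33710 + 0.92913×0.94147×0.98980 = -0.177965 + 0.865826 = 0.687861.
Inverse-square distance factor (a/d)² = 1.0046² = 1.009221.
Q̄ = (S₀/π) × 1.009221 × [bracket] = (644/π) × 1.009221 × 0.687861 = 142.3 W/m².

Q̄ ≈ 142 W/m²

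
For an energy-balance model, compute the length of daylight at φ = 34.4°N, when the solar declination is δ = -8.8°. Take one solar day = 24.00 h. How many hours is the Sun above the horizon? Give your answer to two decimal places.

cos H₀ = −tan φ · tan δ = −tan(+34.4°) × tan(-8.800°) = 0.1060, so H₀ = 1.4646 rad = 83.92°.
Daylight = 2H₀/(2π) × 24.00 h = (1.4646/π) × 24.00 = 11.19 h.

11.19 h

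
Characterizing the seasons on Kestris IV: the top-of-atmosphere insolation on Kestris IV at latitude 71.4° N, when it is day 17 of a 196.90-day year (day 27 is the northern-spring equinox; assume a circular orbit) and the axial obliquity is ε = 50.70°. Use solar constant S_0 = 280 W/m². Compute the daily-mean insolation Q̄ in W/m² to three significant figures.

Solar longitude: L_s = 360° × (17 − 27)/196.90 = -18.283°, i.e. -18.283° + 360° = 341.717°.
sin δ = sin 50.70° × sin 341.717° = -0.24277, so δ = -14.050°.
cos h₀ = −tan(+71.4°) tan(-14.050°) = 0.7436, h₀ = 0.7323 rad.
Bracket: h₀ sin ϕ sin δ + cos ϕ cos δ sin h₀ = 0.7323×0.94777×-0.24277 + 0.31896×0.97008×0.66861 = -0.168495 + 0.206879 = 0.038384.
Q̄ = (S_0/π) × [bracket] = (280/π) × 0.038384 = 3.421 W/m².

Q̄ ≈ 3.42 W/m²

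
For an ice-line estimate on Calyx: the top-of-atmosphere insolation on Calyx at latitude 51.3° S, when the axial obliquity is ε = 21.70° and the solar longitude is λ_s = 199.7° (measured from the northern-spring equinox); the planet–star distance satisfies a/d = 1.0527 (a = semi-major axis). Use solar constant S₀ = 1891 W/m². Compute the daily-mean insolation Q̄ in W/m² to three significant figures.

Solar declination: sin δ = sin ε · sin λ_s = sin 21.70° × sin 199.7° = -0.12464, so δ = -7.160°.
cos H₀ = −tan(-51.3°) tan(-7.160°) = -0.1568, H₀ = 1.7282 rad.
Bracket: H₀ sin φ sin δ + cos φ cos δ sin H₀ = 1.7282×-0.78043×-0.12464 + 0.62524×0.99220×0.98763 = 0.168107 + 0.612689 = 0.780796.
Inverse-square distance factor (a/d)² = 1.0527² = 1.108177.
Q̄ = (S₀/π) × 1.108177 × [bracket] = (1891/π) × 1.108177 × 0.780796 = 520.8 W/m².

Q̄ ≈ 521 W/m²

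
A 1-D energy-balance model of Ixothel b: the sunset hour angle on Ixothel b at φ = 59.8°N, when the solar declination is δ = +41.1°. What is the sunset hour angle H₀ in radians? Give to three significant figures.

Sunrise equation: cos H₀ = −tan φ · tan δ = -1.4989 ≤ −1, so the host star never sets (polar day) and H₀ = π.

H₀ = 3.14 rad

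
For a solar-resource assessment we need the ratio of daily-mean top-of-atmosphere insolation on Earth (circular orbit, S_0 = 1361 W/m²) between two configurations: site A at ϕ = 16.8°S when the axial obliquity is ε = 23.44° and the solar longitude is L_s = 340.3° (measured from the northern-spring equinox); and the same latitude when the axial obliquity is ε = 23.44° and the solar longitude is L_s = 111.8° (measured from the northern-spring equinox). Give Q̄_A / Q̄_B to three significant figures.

— Configuration A (ϕ=-16.8°):
Solar declination: sin δ = sin ε · sin L_s = sin 23.44° × sin 340.3° = -0.13409, so δ = -7.706°.
cos h₀ = −tan(-16.8°) tan(-7.706°) = -0.0409, h₀ = 1.6117 rad.
Bracket: h₀ sin ϕ sin δ + cos ϕ cos δ sin h₀ = 1.6117×-0.28903×-0.13409 + 0.95732×0.99097×0.99917 = 0.062463 + 0.947888 = 1.010351.
Q̄ = (S_0/π) × [bracket] = (1361/π) × 1.010351 = 437.70 W/m².
— Configuration B (ϕ=-16.8°):
Solar declination: sin δ = sin ε · sin L_s = sin 23.44° × sin 111.8° = 0.36934, so δ = +21.675°.
cos h₀ = −tan(-16.8°) tan(+21.675°) = 0.1200, h₀ = 1.4505 rad.
Bracket: h₀ sin ϕ sin δ + cos ϕ cos δ sin h₀ = 1.4505×-0.28903×0.36934 + 0.95732×0.92929×0.99277 = -0.154841 + 0.883196 = 0.728355.
Q̄ = (S_0/π) × [bracket] = (1361/π) × 0.728355 = 315.54 W/m².
Ratio Q̄_A / Q̄_B = 437.70 / 315.54 = 1.387.

Q̄_A / Q̄_B ≈ 1.39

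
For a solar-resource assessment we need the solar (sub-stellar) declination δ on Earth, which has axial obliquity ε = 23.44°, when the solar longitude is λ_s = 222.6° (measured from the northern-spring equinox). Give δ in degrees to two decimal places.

sin δ = sin ε · sin λ_s = sin 23.44° × sin 222.6° = -0.269253.
δ = arcsin(-0.269253) = -15.62°.

δ = -15.62°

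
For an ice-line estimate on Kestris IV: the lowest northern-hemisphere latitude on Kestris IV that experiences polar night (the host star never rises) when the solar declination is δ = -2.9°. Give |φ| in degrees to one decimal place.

|φ| = 87.1°

Polar night requires cos H₀ = −tan φ tan δ ≥ 1, i.e. tan φ tan δ ≤ −1.
The boundary is |tan φ| · |tan δ| = 1, so |φ| = 90° − |δ| = 90° − 2.9° = 87.1° in the northern hemisphere.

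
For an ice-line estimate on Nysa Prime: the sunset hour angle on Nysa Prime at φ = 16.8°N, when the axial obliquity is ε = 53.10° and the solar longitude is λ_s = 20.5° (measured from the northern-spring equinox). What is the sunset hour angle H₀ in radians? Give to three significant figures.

H₀ = 1.66 rad

Solar declination: sin δ = sin ε · sin λ_s = sin 53.10° × sin 20.5° = 0.28006, so δ = +16.264°.
cos H₀ = −tan φ · tan δ = −tan(+16.8°) × tan(+16.264°) = -0.0881, so H₀ = 1.6590 rad = 95.05°.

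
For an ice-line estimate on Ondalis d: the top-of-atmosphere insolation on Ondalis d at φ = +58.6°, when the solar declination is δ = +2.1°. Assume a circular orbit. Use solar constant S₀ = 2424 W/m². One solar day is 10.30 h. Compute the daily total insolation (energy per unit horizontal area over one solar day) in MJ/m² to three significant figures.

cos H₀ = −tan(+58.6°) tan(+2.100°) = -0.0601, H₀ = 1.6309 rad.
Bracket: H₀ sin φ sin δ + cos φ cos δ sin H₀ = 1.6309×0.85355×0.03664 + 0.52101×0.99933×0.99819 = 0.051005 + 0.519719 = 0.570724.
Q̄ = (S₀/π) × [bracket] = (2424/π) × 0.570724 = 440.36 W/m².
Daily total = Q̄ × 10.30 h × 3600 s/h = 440.36 × 10.30 × 3600 / 10⁶ = 16.33 MJ/m².

16.3 MJ/m²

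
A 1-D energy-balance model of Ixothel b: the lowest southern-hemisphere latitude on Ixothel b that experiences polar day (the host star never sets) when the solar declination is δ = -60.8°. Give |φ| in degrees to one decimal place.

|φ| = 29.2°

Polar day requires cos H₀ = −tan φ tan δ ≤ −1, i.e. tan φ tan δ ≥ 1.
The boundary is |tan φ| · |tan δ| = 1, so |φ| = 90° − |δ| = 90° − 60.8° = 29.2° in the southern hemisphere.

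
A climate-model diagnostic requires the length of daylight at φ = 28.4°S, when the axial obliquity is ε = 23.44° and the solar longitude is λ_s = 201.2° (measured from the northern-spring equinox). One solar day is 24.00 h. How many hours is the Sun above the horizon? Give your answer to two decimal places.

12.60 h

Solar declination: sin δ = sin ε · sin λ_s = sin 23.44° × sin 201.2° = -0.14385, so δ = -8.271°.
cos H₀ = −tan φ · tan δ = −tan(-28.4°) × tan(-8.271°) = -0.0786, so H₀ = 1.6495 rad = 94.51°.
Daylight = 2H₀/(2π) × 24.00 h = (1.6495/π) × 24.00 = 12.60 h.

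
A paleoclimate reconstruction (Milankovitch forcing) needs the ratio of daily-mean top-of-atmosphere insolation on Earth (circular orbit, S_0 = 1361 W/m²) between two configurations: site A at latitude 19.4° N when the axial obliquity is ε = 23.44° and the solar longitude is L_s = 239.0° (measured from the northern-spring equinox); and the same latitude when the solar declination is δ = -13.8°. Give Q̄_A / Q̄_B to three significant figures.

— Configuration A (ϕ=+19.4°):
Solar declination: sin δ = sin ε · sin L_s = sin 23.44° × sin 239.0° = -0.34097, so δ = -19.936°.
cos h₀ = −tan(+19.4°) tan(-19.936°) = 0.1277, h₀ = 1.4427 rad.
Bracket: h₀ sin ϕ sin δ + cos ϕ cos δ sin h₀ = 1.4427×0.33216×-0.34097 + 0.94322×0.94007×0.99181 = -0.163395 + 0.879431 = 0.716036.
Q̄ = (S_0/π) × [bracket] = (1361/π) × 0.716036 = 310.20 W/m².
— Configuration B (ϕ=+19.4°):
cos h₀ = −tan(+19.4°) tan(-13.800°) = 0.0865, h₀ = 1.4842 rad.
Bracket: h₀ sin ϕ sin δ + cos ϕ cos δ sin h₀ = 1.4842×0.33216×-0.23853 + 0.94322×0.97113×0.99625 = -0.117593 + 0.912554 = 0.794961.
Q̄ = (S_0/π) × [bracket] = (1361/π) × 0.794961 = 344.39 W/m².
Ratio Q̄_A / Q̄_B = 310.20 / 344.39 = 0.9007.

Q̄_A / Q̄_B ≈ 0.901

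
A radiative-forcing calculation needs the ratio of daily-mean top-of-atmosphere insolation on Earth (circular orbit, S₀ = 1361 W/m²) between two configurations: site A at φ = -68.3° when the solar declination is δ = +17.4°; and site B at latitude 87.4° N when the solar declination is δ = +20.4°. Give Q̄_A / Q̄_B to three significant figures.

Q̄_A / Q̄_B ≈ 0.0301

— Configuration A (φ=-68.3°):
cos H₀ = −tan(-68.3°) tan(+17.400°) = 0.7875, H₀ = 0.6641 rad.
Bracket: H₀ sin φ sin δ + cos φ cos δ sin H₀ = 0.6641×-0.92913×0.29904 + 0.36975×0.95424×0.61633 = -0.184518 + 0.217460 = 0.032942.
Q̄ = (S₀/π) × [bracket] = (1361/π) × 0.032942 = 14.271 W/m².
— Configuration B (φ=+87.4°):
cos H₀ = −tan(+87.4°) tan(+20.400°) = -8.1898 ≤ −1 ⇒ polar day, H₀ = π.
Bracket: H₀ sin φ sin δ + cos φ cos δ sin H₀ = 3.1416×0.99897×0.34857 + 0.04536×0.93728×0.00000 = 1.093940 + 0.000000 = 1.093940.
Q̄ = (S₀/π) × [bracket] = (1361/π) × 1.093940 = 473.92 W/m².
Ratio Q̄_A / Q̄_B = 14.271 / 473.92 = 0.03011.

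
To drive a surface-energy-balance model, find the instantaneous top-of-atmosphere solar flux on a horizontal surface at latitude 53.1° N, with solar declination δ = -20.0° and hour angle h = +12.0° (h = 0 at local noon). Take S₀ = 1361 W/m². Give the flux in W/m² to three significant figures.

cos θ_z = sin φ sin δ + cos φ cos δ cos h = -0.273508 + 0.551881 = 0.278373.
Flux = S₀ · cos θ_z = 1361 × 0.278373 = 378.9 W/m².

379 W/m²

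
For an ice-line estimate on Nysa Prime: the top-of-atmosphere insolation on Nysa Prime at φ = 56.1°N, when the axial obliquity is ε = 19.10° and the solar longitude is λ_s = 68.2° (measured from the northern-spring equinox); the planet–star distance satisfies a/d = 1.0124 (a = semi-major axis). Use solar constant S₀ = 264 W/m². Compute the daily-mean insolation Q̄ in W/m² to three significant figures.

Solar declination: sin δ = sin ε · sin λ_s = sin 19.10° × sin 68.2° = 0.30382, so δ = +17.687°.
cos H₀ = −tan(+56.1°) tan(+17.687°) = -0.4746, H₀ = 2.0653 rad.
Bracket: H₀ sin φ sin δ + cos φ cos δ sin H₀ = 2.0653×0.83001×0.30382 + 0.55775×0.95273×0.88022 = 0.520814 + 0.467736 = 0.988550.
Inverse-square distance factor (a/d)² = 1.0124² = 1.024954.
Q̄ = (S₀/π) × 1.024954 × [bracket] = (264/π) × 1.024954 × 0.988550 = 85.14 W/m².

Q̄ ≈ 85.1 W/m²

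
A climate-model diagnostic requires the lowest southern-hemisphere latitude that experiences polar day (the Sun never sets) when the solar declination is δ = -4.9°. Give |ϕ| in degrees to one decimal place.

Polar day requires cos h₀ = −tan ϕ tan δ ≤ −1, i.e. tan ϕ tan δ ≥ 1.
The boundary is |tan ϕ| · |tan δ| = 1, so |ϕ| = 90° − |δ| = 90° − 4.9° = 85.1° in the southern hemisphere.

|ϕ| = 85.1°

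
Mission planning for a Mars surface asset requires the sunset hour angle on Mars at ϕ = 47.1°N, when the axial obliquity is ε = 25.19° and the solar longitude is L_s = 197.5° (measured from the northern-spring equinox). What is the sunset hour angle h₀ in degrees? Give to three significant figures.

h₀ = 82.0°

Solar declination: sin δ = sin ε · sin L_s = sin 25.19° × sin 197.5° = -0.12799, so δ = -7.353°.
cos h₀ = −tan ϕ · tan δ = −tan(+47.1°) × tan(-7.353°) = 0.1389, so h₀ = 1.4315 rad = 82.02°.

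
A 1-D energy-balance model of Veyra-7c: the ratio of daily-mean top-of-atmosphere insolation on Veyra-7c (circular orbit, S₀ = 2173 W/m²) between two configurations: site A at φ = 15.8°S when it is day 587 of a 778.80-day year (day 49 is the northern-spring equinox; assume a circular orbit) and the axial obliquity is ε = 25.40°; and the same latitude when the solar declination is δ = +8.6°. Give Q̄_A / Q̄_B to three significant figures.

— Configuration A (φ=-15.8°):
Solar longitude: λ_s = 360° × (587 − 49)/778.80 = 248.690°.
sin δ = sin 25.40° × sin 248.690° = -0.39961, so δ = -23.554°.
cos H₀ = −tan(-15.8°) tan(-23.554°) = -0.1234, H₀ = 1.6945 rad.
Bracket: H₀ sin φ sin δ + cos φ cos δ sin H₀ = 1.6945×-0.27228×-0.39961 + 0.96222×0.91669×0.99236 = 0.184371 + 0.875319 = 1.059690.
Q̄ = (S₀/π) × [bracket] = (2173/π) × 1.059690 = 732.97 W/m².
— Configuration B (φ=-15.8°):
cos H₀ = −tan(-15.8°) tan(+8.600°) = 0.0428, H₀ = 1.5280 rad.
Bracket: H₀ sin φ sin δ + cos φ cos δ sin H₀ = 1.5280×-0.27228×0.14954 + 0.96222×0.98876×0.99908 = -0.062215 + 0.950529 = 0.888314.
Q̄ = (S₀/π) × [bracket] = (2173/π) × 0.888314 = 614.44 W/m².
Ratio Q̄_A / Q̄_B = 732.97 / 614.44 = 1.193.

Q̄_A / Q̄_B ≈ 1.19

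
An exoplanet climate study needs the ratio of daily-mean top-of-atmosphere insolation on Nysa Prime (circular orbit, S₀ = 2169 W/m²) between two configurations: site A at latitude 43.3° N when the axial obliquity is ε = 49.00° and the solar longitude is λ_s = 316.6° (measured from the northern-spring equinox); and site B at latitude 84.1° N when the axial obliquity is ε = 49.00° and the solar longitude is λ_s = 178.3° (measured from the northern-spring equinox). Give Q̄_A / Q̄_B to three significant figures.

Q̄_A / Q̄_B ≈ 1.20

— Configuration A (φ=+43.3°):
Solar declination: sin δ = sin ε · sin λ_s = sin 49.00° × sin 316.6° = -0.51855, so δ = -31.235°.
cos H₀ = −tan(+43.3°) tan(-31.235°) = 0.5715, H₀ = 0.9625 rad.
Bracket: H₀ sin φ sin δ + cos φ cos δ sin H₀ = 0.9625×0.68582×-0.51855 + 0.72777×0.85505×0.82060 = -0.342296 + 0.510643 = 0.168347.
Q̄ = (S₀/π) × [bracket] = (2169/π) × 0.168347 = 116.23 W/m².
— Configuration B (φ=+84.1°):
Solar declination: sin δ = sin ε · sin λ_s = sin 49.00° × sin 178.3° = 0.02239, so δ = +1.283°.
cos H₀ = −tan(+84.1°) tan(+1.283°) = -0.2167, H₀ = 1.7892 rad.
Bracket: H₀ sin φ sin δ + cos φ cos δ sin H₀ = 1.7892×0.99470×0.02239 + 0.10279×0.99975×0.97624 = 0.039848 + 0.100323 = 0.140171.
Q̄ = (S₀/π) × [bracket] = (2169/π) × 0.140171 = 96.776 W/m².
Ratio Q̄_A / Q̄_B = 116.23 / 96.776 = 1.201.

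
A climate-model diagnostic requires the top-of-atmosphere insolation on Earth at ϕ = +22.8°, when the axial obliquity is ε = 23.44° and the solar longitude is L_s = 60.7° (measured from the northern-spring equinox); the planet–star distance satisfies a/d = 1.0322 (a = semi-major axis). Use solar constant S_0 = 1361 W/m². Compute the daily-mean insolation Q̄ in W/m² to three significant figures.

Solar declination: sin δ = sin ε · sin L_s = sin 23.44° × sin 60.7° = 0.34690, so δ = +20.298°.
cos h₀ = −tan(+22.8°) tan(+20.298°) = -0.1555, h₀ = 1.7269 rad.
Bracket: h₀ sin ϕ sin δ + cos ϕ cos δ sin h₀ = 1.7269×0.38752×0.34690 + 0.92186×0.93790×0.98784 = 0.232148 + 0.854099 = 1.086247.
Inverse-square distance factor (a/d)² = 1.0322² = 1.065437.
Q̄ = (S_0/π) × 1.065437 × [bracket] = (1361/π) × 1.065437 × 1.086247 = 501.4 W/m².

Q̄ ≈ 501 W/m²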